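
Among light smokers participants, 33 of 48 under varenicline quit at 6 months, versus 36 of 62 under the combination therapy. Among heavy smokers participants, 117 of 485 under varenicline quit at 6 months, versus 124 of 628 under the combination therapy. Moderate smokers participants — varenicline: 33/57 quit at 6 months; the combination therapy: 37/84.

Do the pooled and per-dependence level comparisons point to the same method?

Light smokers: varenicline 33/48 = 68.8%, the combination therapy 36/62 = 58.1% → varenicline
Heavy smokers: varenicline 117/485 = 24.1%, the combination therapy 124/628 = 19.7% → varenicline
Moderate smokers: varenicline 33/57 = 57.9%, the combination therapy 37/84 = 44.0% → varenicline
Overall: varenicline 183/590 = 31.0%, the combination therapy 197/774 = 25.5% → varenicline
Varenicline wins overall and in every dependence group — no reversal.

Yes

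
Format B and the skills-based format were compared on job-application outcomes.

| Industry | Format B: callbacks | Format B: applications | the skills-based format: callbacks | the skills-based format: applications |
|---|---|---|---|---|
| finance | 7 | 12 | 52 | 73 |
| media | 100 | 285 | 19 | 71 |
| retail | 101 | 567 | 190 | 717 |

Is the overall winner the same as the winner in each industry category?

Finance: Format B 7/12 = 58.3%, the skills-based format 52/73 = 71.2% → the skills-based format
Media: Format B 100/285 = 35.1%, the skills-based format 19/71 = 26.8% → Format B
Retail: Format B 101/567 = 17.8%, the skills-based format 190/717 = 26.5% → the skills-based format
Overall: Format B 208/864 = 24.1%, the skills-based format 261/861 = 30.3% → the skills-based format
Neither sweeps: Format B wins 1 of 3 groups, the skills-based format wins 2. The skills-based format wins overall but not every group — no Simpson reversal.

No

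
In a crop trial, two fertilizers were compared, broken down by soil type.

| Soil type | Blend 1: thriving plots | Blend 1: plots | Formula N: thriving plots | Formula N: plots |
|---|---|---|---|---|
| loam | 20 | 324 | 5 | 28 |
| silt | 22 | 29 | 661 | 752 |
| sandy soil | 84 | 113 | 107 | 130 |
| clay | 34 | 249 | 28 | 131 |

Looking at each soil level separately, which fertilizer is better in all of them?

Loam: Blend 1 20/324 = 6.2%, Formula N 5/28 = 17.9% → Formula N
Silt: Blend 1 22/29 = 75.9%, Formula N 661/752 = 87.9% → Formula N
Sandy soil: Blend 1 84/113 = 74.3%, Formula N 107/130 = 82.3% → Formula N
Clay: Blend 1 34/249 = 13.7%, Formula N 28/131 = 21.4% → Formula N
Formula N has the higher rate in all 4 groups.

Formula N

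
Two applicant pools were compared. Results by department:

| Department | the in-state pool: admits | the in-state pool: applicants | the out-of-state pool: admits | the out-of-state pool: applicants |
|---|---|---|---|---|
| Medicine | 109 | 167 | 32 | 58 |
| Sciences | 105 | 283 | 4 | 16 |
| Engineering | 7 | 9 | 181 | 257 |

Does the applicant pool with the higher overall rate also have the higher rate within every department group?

Medicine: the in-state pool 109/167 = 65.3%, the out-of-state pool 32/58 = 55.2% → the in-state pool
Sciences: the in-state pool 105/283 = 37.1%, the out-of-state pool 4/16 = 25.0% → the in-state pool
Engineering: the in-state pool 7/9 = 77.8%, the out-of-state pool 181/257 = 70.4% → the in-state pool
Overall: the in-state pool 221/459 = 48.1%, the out-of-state pool 217/331 = 65.6% → the out-of-state pool
The in-state pool wins each department group but the out-of-state pool wins overall — the comparison reverses. The in-state pool's applicants skew toward Sciences, which has a lower base rate.

No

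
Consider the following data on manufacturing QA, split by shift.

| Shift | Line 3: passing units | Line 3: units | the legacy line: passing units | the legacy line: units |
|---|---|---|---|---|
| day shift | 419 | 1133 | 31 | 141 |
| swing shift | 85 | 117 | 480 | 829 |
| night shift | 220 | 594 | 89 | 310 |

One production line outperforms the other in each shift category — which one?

Day shift: Line 3 419/1133 = 37.0%, the legacy line 31/141 = 22.0% → Line 3
Swing shift: Line 3 85/117 = 72.6%, the legacy line 480/829 = 57.9% → Line 3
Night shift: Line 3 220/594 = 37.0%, the legacy line 89/310 = 28.7% → Line 3
Line 3 has the higher rate in all 3 groups.

Line 3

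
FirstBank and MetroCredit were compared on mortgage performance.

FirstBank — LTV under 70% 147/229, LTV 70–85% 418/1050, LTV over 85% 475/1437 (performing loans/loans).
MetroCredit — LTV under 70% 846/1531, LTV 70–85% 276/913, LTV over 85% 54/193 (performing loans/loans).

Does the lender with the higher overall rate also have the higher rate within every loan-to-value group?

LTV under 70%: FirstBank 147/229 = 64.2%, MetroCredit 846/1531 = 55.3% → FirstBank
LTV 70–85%: FirstBank 418/1050 = 39.8%, MetroCredit 276/913 = 30.2% → FirstBank
LTV over 85%: FirstBank 475/1437 = 33.1%, MetroCredit 54/193 = 28.0% → FirstBank
Overall: FirstBank 1040/2716 = 38.3%, MetroCredit 1176/2637 = 44.6% → MetroCredit
FirstBank wins each loan-to-value group but MetroCredit wins overall — the comparison reverses. FirstBank's loans skew toward LTV over 85%, which has a lower base rate.

No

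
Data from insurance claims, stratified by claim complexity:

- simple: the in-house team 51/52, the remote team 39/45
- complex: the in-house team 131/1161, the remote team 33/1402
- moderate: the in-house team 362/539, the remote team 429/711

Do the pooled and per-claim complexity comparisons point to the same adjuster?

Simple: the in-house team 51/52 = 98.1%, the remote team 39/45 = 86.7% → the in-house team
Complex: the in-house team 131/1161 = 11.3%, the remote team 33/1402 = 2.4% → the in-house team
Moderate: the in-house team 362/539 = 67.2%, the remote team 429/711 = 60.3% → the in-house team
Overall: the in-house team 544/1752 = 31.1%, the remote team 501/2158 = 23.2% → the in-house team
The in-house team wins overall and in every claim group — no reversal.

Yes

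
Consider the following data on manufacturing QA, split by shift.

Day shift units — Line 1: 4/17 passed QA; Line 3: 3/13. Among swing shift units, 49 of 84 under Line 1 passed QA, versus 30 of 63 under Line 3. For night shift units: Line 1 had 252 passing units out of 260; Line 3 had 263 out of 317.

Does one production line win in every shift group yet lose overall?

No

Day shift: Line 1 4/17 = 23.5%, Line 3 3/13 = 23.1% → Line 1
Swing shift: Line 1 49/84 = 58.3%, Line 3 30/63 = 47.6% → Line 1
Night shift: Line 1 252/260 = 96.9%, Line 3 263/317 = 83.0% → Line 1
Overall: Line 1 305/361 = 84.5%, Line 3 296/393 = 75.3% → Line 1
Line 1 wins overall and in every shift group — no reversal.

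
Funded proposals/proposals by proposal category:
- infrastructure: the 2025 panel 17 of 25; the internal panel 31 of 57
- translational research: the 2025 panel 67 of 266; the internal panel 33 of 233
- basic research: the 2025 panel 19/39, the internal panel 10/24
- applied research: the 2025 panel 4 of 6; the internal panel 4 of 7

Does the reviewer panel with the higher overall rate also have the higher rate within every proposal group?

Yes

Infrastructure: the 2025 panel 17/25 = 68.0%, the internal panel 31/57 = 54.4% → the 2025 panel
Translational research: the 2025 panel 67/266 = 25.2%, the internal panel 33/233 = 14.2% → the 2025 panel
Basic research: the 2025 panel 19/39 = 48.7%, the internal panel 10/24 = 41.7% → the 2025 panel
Applied research: the 2025 panel 4/6 = 66.7%, the internal panel 4/7 = 57.1% → the 2025 panel
Overall: the 2025 panel 107/336 = 31.8%, the internal panel 78/321 = 24.3% → the 2025 panel
The 2025 panel wins overall and in every proposal group — no reversal.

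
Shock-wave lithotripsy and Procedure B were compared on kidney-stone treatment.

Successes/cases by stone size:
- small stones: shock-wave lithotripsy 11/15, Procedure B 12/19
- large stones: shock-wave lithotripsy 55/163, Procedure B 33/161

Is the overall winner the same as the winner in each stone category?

Small stones: shock-wave lithotripsy 11/15 = 73.3%, Procedure B 12/19 = 63.2% → shock-wave lithotripsy
Large stones: shock-wave lithotripsy 55/163 = 33.7%, Procedure B 33/161 = 20.5% → shock-wave lithotripsy
Overall: shock-wave lithotripsy 66/178 = 37.1%, Procedure B 45/180 = 25.0% → shock-wave lithotripsy
Shock-wave lithotripsy wins overall and in every stone group — no reversal.

Yes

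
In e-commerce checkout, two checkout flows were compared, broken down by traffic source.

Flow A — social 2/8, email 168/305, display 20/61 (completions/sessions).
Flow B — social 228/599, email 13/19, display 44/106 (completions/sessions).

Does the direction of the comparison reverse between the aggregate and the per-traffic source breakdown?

Yes

Social: Flow A 2/8 = 25.0%, Flow B 228/599 = 38.1% → Flow B
Email: Flow A 168/305 = 55.1%, Flow B 13/19 = 68.4% → Flow B
Display: Flow A 20/61 = 32.8%, Flow B 44/106 = 41.5% → Flow B
Overall: Flow A 190/374 = 50.8%, Flow B 285/724 = 39.4% → Flow A
Flow B wins each traffic group but Flow A wins overall — the comparison reverses. Flow B's sessions skew toward social, which has a lower base rate.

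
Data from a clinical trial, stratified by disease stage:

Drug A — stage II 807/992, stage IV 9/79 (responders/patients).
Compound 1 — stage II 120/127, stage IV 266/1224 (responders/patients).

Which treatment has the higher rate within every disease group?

Compound 1

Stage II: Drug A 807/992 = 81.4%, Compound 1 120/127 = 94.5% → Compound 1
Stage IV: Drug A 9/79 = 11.4%, Compound 1 266/1224 = 21.7% → Compound 1
Compound 1 has the higher rate in both groups.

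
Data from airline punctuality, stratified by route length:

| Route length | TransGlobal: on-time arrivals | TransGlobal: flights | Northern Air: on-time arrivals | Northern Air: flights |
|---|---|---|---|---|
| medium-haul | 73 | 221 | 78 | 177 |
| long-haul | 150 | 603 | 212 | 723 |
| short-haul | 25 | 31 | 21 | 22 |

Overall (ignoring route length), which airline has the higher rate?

Northern Air

Medium-haul: TransGlobal 73/221 = 33.0%, Northern Air 78/177 = 44.1% → Northern Air
Long-haul: TransGlobal 150/603 = 24.9%, Northern Air 212/723 = 29.3% → Northern Air
Short-haul: TransGlobal 25/31 = 80.6%, Northern Air 21/22 = 95.5% → Northern Air
Overall: TransGlobal 248/855 = 29.0%, Northern Air 311/922 = 33.7% → Northern Air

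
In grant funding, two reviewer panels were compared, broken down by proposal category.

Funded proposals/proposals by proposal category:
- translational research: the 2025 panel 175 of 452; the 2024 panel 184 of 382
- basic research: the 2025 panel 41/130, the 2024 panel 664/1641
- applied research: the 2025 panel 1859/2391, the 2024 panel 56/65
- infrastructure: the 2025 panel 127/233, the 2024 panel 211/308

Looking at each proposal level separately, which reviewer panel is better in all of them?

Translational research: the 2025 panel 175/452 = 38.7%, the 2024 panel 184/382 = 48.2% → the 2024 panel
Basic research: the 2025 panel 41/130 = 31.5%, the 2024 panel 664/1641 = 40.5% → the 2024 panel
Applied research: the 2025 panel 1859/2391 = 77.7%, the 2024 panel 56/65 = 86.2% → the 2024 panel
Infrastructure: the 2025 panel 127/233 = 54.5%, the 2024 panel 211/308 = 68.5% → the 2024 panel
The 2024 panel has the higher rate in all 4 groups.

the 2024 panel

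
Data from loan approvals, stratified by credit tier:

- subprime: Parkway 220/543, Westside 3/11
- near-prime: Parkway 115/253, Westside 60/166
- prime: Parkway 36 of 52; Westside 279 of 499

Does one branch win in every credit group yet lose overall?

Subprime: Parkway 220/543 = 40.5%, Westside 3/11 = 27.3% → Parkway
Near-prime: Parkway 115/253 = 45.5%, Westside 60/166 = 36.1% → Parkway
Prime: Parkway 36/52 = 69.2%, Westside 279/499 = 55.9% → Parkway
Overall: Parkway 371/848 = 43.8%, Westside 342/676 = 50.6% → Westside
Parkway wins each credit group but Westside wins overall — the comparison reverses. Parkway's applications skew toward subprime, which has a lower base rate.

Yes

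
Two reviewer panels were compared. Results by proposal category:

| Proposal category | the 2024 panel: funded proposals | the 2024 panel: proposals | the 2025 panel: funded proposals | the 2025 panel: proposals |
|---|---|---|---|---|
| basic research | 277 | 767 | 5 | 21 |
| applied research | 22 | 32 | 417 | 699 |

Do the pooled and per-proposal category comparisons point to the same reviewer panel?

Basic research: the 2024 panel 277/767 = 36.1%, the 2025 panel 5/21 = 23.8% → the 2024 panel
Applied research: the 2024 panel 22/32 = 68.8%, the 2025 panel 417/699 = 59.7% → the 2024 panel
Overall: the 2024 panel 299/799 = 37.4%, the 2025 panel 422/720 = 58.6% → the 2025 panel
The 2024 panel wins each proposal group but the 2025 panel wins overall — the comparison reverses. The 2024 panel's proposals skew toward basic research, which has a lower base rate.

No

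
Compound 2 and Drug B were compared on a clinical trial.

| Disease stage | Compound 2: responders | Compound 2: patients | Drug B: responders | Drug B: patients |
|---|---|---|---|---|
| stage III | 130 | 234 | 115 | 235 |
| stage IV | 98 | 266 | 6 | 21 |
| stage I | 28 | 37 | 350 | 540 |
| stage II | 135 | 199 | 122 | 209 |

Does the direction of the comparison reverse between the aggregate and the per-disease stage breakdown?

Stage III: Compound 2 130/234 = 55.6%, Drug B 115/235 = 48.9% → Compound 2
Stage IV: Compound 2 98/266 = 36.8%, Drug B 6/21 = 28.6% → Compound 2
Stage I: Compound 2 28/37 = 75.7%, Drug B 350/540 = 64.8% → Compound 2
Stage II: Compound 2 135/199 = 67.8%, Drug B 122/209 = 58.4% → Compound 2
Overall: Compound 2 391/736 = 53.1%, Drug B 593/1005 = 59.0% → Drug B
Compound 2 wins each disease group but Drug B wins overall — the comparison reverses. Compound 2's patients skew toward stage IV, which has a lower base rate.

Yes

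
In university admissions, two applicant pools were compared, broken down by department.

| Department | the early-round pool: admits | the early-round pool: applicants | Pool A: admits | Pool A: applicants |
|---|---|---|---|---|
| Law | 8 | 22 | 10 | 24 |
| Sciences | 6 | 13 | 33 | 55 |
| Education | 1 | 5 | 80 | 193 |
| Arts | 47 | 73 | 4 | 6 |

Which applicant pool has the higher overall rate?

the early-round pool

Law: the early-round pool 8/22 = 36.4%, Pool A 10/24 = 41.7% → Pool A
Sciences: the early-round pool 6/13 = 46.2%, Pool A 33/55 = 60.0% → Pool A
Education: the early-round pool 1/5 = 20.0%, Pool A 80/193 = 41.5% → Pool A
Arts: the early-round pool 47/73 = 64.4%, Pool A 4/6 = 66.7% → Pool A
Overall: the early-round pool 62/113 = 54.9%, Pool A 127/278 = 45.7% → the early-round pool
(Pool A wins every department group but the early-round pool wins overall — Pool A's applicants skew toward the low-rate Education group.)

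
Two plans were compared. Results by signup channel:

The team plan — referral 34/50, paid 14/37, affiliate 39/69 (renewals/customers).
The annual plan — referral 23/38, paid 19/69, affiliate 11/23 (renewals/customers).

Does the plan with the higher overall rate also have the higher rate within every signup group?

Referral: the team plan 34/50 = 68.0%, the annual plan 23/38 = 60.5% → the team plan
Paid: the team plan 14/37 = 37.8%, the annual plan 19/69 = 27.5% → the team plan
Affiliate: the team plan 39/69 = 56.5%, the annual plan 11/23 = 47.8% → the team plan
Overall: the team plan 87/156 = 55.8%, the annual plan 53/130 = 40.8% → the team plan
The team plan wins overall and in every signup group — no reversal.

Yes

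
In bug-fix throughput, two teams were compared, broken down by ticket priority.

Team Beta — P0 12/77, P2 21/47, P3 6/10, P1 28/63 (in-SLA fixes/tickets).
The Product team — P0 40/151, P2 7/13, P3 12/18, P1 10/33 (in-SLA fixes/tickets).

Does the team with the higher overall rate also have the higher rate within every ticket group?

No

P0: Team Beta 12/77 = 15.6%, the Product team 40/151 = 26.5% → the Product team
P2: Team Beta 21/47 = 44.7%, the Product team 7/13 = 53.8% → the Product team
P3: Team Beta 6/10 = 60.0%, the Product team 12/18 = 66.7% → the Product team
P1: Team Beta 28/63 = 44.4%, the Product team 10/33 = 30.3% → Team Beta
Overall: Team Beta 67/197 = 34.0%, the Product team 69/215 = 32.1% → Team Beta
Neither sweeps: Team Beta wins 1 of 4 groups, the Product team wins 3. Team Beta wins overall but not every group — no Simpson reversal.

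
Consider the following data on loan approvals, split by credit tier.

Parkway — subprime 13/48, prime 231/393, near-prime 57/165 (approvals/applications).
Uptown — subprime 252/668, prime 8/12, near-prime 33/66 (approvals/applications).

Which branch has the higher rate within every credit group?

Subprime: Parkway 13/48 = 27.1%, Uptown 252/668 = 37.7% → Uptown
Prime: Parkway 231/393 = 58.8%, Uptown 8/12 = 66.7% → Uptown
Near-prime: Parkway 57/165 = 34.5%, Uptown 33/66 = 50.0% → Uptown
Uptown has the higher rate in all 3 groups.

Uptown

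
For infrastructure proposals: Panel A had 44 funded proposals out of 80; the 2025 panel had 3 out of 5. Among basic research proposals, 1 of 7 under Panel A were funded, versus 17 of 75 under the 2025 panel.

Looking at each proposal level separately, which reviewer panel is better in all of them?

the 2025 panel

Infrastructure: Panel A 44/80 = 55.0%, the 2025 panel 3/5 = 60.0% → the 2025 panel
Basic research: Panel A 1/7 = 14.3%, the 2025 panel 17/75 = 22.7% → the 2025 panel
The 2025 panel has the higher rate in both groups.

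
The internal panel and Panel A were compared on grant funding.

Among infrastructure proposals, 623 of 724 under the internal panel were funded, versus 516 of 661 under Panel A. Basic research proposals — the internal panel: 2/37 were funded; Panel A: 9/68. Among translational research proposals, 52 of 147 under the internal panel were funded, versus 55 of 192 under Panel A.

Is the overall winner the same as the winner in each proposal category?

Infrastructure: the internal panel 623/724 = 86.0%, Panel A 516/661 = 78.1% → the internal panel
Basic research: the internal panel 2/37 = 5.4%, Panel A 9/68 = 13.2% → Panel A
Translational research: the internal panel 52/147 = 35.4%, Panel A 55/192 = 28.6% → the internal panel
Overall: the internal panel 677/908 = 74.6%, Panel A 580/921 = 63.0% → the internal panel
Neither sweeps: the internal panel wins 2 of 3 groups, Panel A wins 1. The internal panel wins overall but not every group — no Simpson reversal.

No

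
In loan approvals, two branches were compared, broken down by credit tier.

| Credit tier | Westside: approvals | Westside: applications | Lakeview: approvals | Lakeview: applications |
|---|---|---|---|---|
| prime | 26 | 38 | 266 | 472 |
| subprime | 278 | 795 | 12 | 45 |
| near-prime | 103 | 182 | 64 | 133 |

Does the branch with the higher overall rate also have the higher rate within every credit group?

Prime: Westside 26/38 = 68.4%, Lakeview 266/472 = 56.4% → Westside
Subprime: Westside 278/795 = 35.0%, Lakeview 12/45 = 26.7% → Westside
Near-prime: Westside 103/182 = 56.6%, Lakeview 64/133 = 48.1% → Westside
Overall: Westside 407/1015 = 40.1%, Lakeview 342/650 = 52.6% → Lakeview
Westside wins each credit group but Lakeview wins overall — the comparison reverses. Westside's applications skew toward subprime, which has a lower base rate.

No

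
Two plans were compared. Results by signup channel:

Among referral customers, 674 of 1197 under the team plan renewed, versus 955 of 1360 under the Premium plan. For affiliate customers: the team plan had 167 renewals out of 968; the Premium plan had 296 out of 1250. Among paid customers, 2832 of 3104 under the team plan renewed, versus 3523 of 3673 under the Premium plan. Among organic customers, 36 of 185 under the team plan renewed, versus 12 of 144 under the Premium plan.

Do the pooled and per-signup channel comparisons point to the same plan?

No

Referral: the team plan 674/1197 = 56.3%, the Premium plan 955/1360 = 70.2% → the Premium plan
Affiliate: the team plan 167/968 = 17.3%, the Premium plan 296/1250 = 23.7% → the Premium plan
Paid: the team plan 2832/3104 = 91.2%, the Premium plan 3523/3673 = 95.9% → the Premium plan
Organic: the team plan 36/185 = 19.5%, the Premium plan 12/144 = 8.3% → the team plan
Overall: the team plan 3709/5454 = 68.0%, the Premium plan 4786/6427 = 74.5% → the Premium plan
Neither sweeps: the team plan wins 1 of 4 groups, the Premium plan wins 3. The Premium plan wins overall but not every group — no Simpson reversal.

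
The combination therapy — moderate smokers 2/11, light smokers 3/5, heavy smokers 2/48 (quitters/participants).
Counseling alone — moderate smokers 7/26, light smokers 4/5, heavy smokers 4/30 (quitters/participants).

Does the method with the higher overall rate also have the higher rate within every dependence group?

Moderate smokers: the combination therapy 2/11 = 18.2%, counseling alone 7/26 = 26.9% → counseling alone
Light smokers: the combination therapy 3/5 = 60.0%, counseling alone 4/5 = 80.0% → counseling alone
Heavy smokers: the combination therapy 2/48 = 4.2%, counseling alone 4/30 = 13.3% → counseling alone
Overall: the combination therapy 7/64 = 10.9%, counseling alone 15/61 = 24.6% → counseling alone
Counseling alone wins overall and in every dependence group — no reversal.

Yes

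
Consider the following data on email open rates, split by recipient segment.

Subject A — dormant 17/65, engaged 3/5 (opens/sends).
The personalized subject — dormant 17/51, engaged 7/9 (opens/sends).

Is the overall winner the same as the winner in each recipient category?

Dormant: Subject A 17/65 = 26.2%, the personalized subject 17/51 = 33.3% → the personalized subject
Engaged: Subject A 3/5 = 60.0%, the personalized subject 7/9 = 77.8% → the personalized subject
Overall: Subject A 20/70 = 28.6%, the personalized subject 24/60 = 40.0% → the personalized subject
The personalized subject wins overall and in every recipient group — no reversal.

Yes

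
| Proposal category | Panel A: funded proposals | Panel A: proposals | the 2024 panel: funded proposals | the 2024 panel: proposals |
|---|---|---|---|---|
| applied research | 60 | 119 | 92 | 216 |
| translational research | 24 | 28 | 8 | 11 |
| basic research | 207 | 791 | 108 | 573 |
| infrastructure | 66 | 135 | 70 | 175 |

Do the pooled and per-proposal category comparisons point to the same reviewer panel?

Yes

Applied research: Panel A 60/119 = 50.4%, the 2024 panel 92/216 = 42.6% → Panel A
Translational research: Panel A 24/28 = 85.7%, the 2024 panel 8/11 = 72.7% → Panel A
Basic research: Panel A 207/791 = 26.2%, the 2024 panel 108/573 = 18.8% → Panel A
Infrastructure: Panel A 66/135 = 48.9%, the 2024 panel 70/175 = 40.0% → Panel A
Overall: Panel A 357/1073 = 33.3%, the 2024 panel 278/975 = 28.5% → Panel A
Panel A wins overall and in every proposal group — no reversal.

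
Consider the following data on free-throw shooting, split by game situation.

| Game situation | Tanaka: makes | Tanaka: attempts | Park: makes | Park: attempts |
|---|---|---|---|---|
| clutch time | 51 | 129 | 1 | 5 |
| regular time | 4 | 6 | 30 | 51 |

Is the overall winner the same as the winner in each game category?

Clutch time: Tanaka 51/129 = 39.5%, Park 1/5 = 20.0% → Tanaka
Regular time: Tanaka 4/6 = 66.7%, Park 30/51 = 58.8% → Tanaka
Overall: Tanaka 55/135 = 40.7%, Park 31/56 = 55.4% → Park
Tanaka wins each game group but Park wins overall — the comparison reverses. Tanaka's attempts skew toward clutch time, which has a lower base rate.

No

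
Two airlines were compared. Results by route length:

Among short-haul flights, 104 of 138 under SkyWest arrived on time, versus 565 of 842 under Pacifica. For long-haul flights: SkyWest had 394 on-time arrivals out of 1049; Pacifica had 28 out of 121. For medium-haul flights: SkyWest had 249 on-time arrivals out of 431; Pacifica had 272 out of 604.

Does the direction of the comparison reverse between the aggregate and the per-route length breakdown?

Short-haul: SkyWest 104/138 = 75.4%, Pacifica 565/842 = 67.1% → SkyWest
Long-haul: SkyWest 394/1049 = 37.6%, Pacifica 28/121 = 23.1% → SkyWest
Medium-haul: SkyWest 249/431 = 57.8%, Pacifica 272/604 = 45.0% → SkyWest
Overall: SkyWest 747/1618 = 46.2%, Pacifica 865/1567 = 55.2% → Pacifica
SkyWest wins each route group but Pacifica wins overall — the comparison reverses. SkyWest's flights skew toward long-haul, which has a lower base rate.

Yes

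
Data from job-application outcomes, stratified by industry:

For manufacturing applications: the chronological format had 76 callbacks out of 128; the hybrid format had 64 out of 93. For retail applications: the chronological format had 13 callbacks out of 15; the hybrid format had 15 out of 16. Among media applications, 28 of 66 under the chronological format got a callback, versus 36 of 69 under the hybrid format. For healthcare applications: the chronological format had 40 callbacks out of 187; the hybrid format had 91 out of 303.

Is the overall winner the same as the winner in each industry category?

Yes

Manufacturing: the chronological format 76/128 = 59.4%, the hybrid format 64/93 = 68.8% → the hybrid format
Retail: the chronological format 13/15 = 86.7%, the hybrid format 15/16 = 93.8% → the hybrid format
Media: the chronological format 28/66 = 42.4%, the hybrid format 36/69 = 52.2% → the hybrid format
Healthcare: the chronological format 40/187 = 21.4%, the hybrid format 91/303 = 30.0% → the hybrid format
Overall: the chronological format 157/396 = 39.6%, the hybrid format 206/481 = 42.8% → the hybrid format
The hybrid format wins overall and in every industry group — no reversal.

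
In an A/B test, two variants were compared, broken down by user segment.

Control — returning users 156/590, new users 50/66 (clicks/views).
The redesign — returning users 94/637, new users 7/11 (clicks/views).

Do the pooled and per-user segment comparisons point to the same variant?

Yes

Returning users: Control 156/590 = 26.4%, the redesign 94/637 = 14.8% → Control
New users: Control 50/66 = 75.8%, the redesign 7/11 = 63.6% → Control
Overall: Control 206/656 = 31.4%, the redesign 101/648 = 15.6% → Control
Control wins overall and in every user group — no reversal.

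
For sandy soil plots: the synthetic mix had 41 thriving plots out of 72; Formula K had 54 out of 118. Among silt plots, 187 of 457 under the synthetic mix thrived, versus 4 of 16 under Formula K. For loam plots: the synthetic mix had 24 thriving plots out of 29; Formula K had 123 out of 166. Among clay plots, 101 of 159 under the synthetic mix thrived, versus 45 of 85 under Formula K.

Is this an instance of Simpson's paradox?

Yes

Sandy soil: the synthetic mix 41/72 = 56.9%, Formula K 54/118 = 45.8% → the synthetic mix
Silt: the synthetic mix 187/457 = 40.9%, Formula K 4/16 = 25.0% → the synthetic mix
Loam: the synthetic mix 24/29 = 82.8%, Formula K 123/166 = 74.1% → the synthetic mix
Clay: the synthetic mix 101/159 = 63.5%, Formula K 45/85 = 52.9% → the synthetic mix
Overall: the synthetic mix 353/717 = 49.2%, Formula K 226/385 = 58.7% → Formula K
The synthetic mix wins each soil group but Formula K wins overall — the comparison reverses. The synthetic mix's plots skew toward silt, which has a lower base rate.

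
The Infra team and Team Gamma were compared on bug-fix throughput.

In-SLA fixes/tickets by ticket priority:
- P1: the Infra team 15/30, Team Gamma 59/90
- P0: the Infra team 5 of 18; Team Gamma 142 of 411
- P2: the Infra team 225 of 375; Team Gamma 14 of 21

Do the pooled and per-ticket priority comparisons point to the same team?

No

P1: the Infra team 15/30 = 50.0%, Team Gamma 59/90 = 65.6% → Team Gamma
P0: the Infra team 5/18 = 27.8%, Team Gamma 142/411 = 34.5% → Team Gamma
P2: the Infra team 225/375 = 60.0%, Team Gamma 14/21 = 66.7% → Team Gamma
Overall: the Infra team 245/423 = 57.9%, Team Gamma 215/522 = 41.2% → the Infra team
Team Gamma wins each ticket group but the Infra team wins overall — the comparison reverses. Team Gamma's tickets skew toward P0, which has a lower base rate.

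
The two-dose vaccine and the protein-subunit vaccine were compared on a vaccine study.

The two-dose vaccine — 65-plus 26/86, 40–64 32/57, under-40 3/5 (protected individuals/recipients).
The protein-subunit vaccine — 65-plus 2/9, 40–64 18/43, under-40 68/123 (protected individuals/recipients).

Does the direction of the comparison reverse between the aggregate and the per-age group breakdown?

65-plus: the two-dose vaccine 26/86 = 30.2%, the protein-subunit vaccine 2/9 = 22.2% → the two-dose vaccine
40–64: the two-dose vaccine 32/57 = 56.1%, the protein-subunit vaccine 18/43 = 41.9% → the two-dose vaccine
Under-40: the two-dose vaccine 3/5 = 60.0%, the protein-subunit vaccine 68/123 = 55.3% → the two-dose vaccine
Overall: the two-dose vaccine 61/148 = 41.2%, the protein-subunit vaccine 88/175 = 50.3% → the protein-subunit vaccine
The two-dose vaccine wins each age group but the protein-subunit vaccine wins overall — the comparison reverses. The two-dose vaccine's recipients skew toward 65-plus, which has a lower base rate.

Yes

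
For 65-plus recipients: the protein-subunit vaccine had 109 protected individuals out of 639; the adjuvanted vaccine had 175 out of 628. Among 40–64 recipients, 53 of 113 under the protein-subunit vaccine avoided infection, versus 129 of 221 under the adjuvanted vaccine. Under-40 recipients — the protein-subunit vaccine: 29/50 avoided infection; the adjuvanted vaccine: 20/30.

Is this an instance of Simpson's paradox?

65-plus: the protein-subunit vaccine 109/639 = 17.1%, the adjuvanted vaccine 175/628 = 27.9% → the adjuvanted vaccine
40–64: the protein-subunit vaccine 53/113 = 46.9%, the adjuvanted vaccine 129/221 = 58.4% → the adjuvanted vaccine
Under-40: the protein-subunit vaccine 29/50 = 58.0%, the adjuvanted vaccine 20/30 = 66.7% → the adjuvanted vaccine
Overall: the protein-subunit vaccine 191/802 = 23.8%, the adjuvanted vaccine 324/879 = 36.9% → the adjuvanted vaccine
The adjuvanted vaccine wins overall and in every age group — no reversal.

No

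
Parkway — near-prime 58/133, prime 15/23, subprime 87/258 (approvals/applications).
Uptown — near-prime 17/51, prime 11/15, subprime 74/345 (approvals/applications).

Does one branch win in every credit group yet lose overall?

Near-prime: Parkway 58/133 = 43.6%, Uptown 17/51 = 33.3% → Parkway
Prime: Parkway 15/23 = 65.2%, Uptown 11/15 = 73.3% → Uptown
Subprime: Parkway 87/258 = 33.7%, Uptown 74/345 = 21.4% → Parkway
Overall: Parkway 160/414 = 38.6%, Uptown 102/411 = 24.8% → Parkway
Neither sweeps: Parkway wins 2 of 3 groups, Uptown wins 1. Parkway wins overall but not every group — no Simpson reversal.

No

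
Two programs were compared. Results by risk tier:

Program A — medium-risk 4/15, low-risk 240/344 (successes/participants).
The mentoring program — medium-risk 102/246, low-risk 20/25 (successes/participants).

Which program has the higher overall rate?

Program A

Medium-risk: Program A 4/15 = 26.7%, the mentoring program 102/246 = 41.5% → the mentoring program
Low-risk: Program A 240/344 = 69.8%, the mentoring program 20/25 = 80.0% → the mentoring program
Overall: Program A 244/359 = 68.0%, the mentoring program 122/271 = 45.0% → Program A
(The mentoring program wins every risk group but Program A wins overall — the mentoring program's participants skew toward the low-rate medium-risk group.)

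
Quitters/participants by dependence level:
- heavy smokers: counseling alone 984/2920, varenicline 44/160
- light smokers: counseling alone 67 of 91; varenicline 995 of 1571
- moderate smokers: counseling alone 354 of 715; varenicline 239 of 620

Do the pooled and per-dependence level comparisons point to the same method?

No

Heavy smokers: counseling alone 984/2920 = 33.7%, varenicline 44/160 = 27.5% → counseling alone
Light smokers: counseling alone 67/91 = 73.6%, varenicline 995/1571 = 63.3% → counseling alone
Moderate smokers: counseling alone 354/715 = 49.5%, varenicline 239/620 = 38.5% → counseling alone
Overall: counseling alone 1405/3726 = 37.7%, varenicline 1278/2351 = 54.4% → varenicline
Counseling alone wins each dependence group but varenicline wins overall — the comparison reverses. Counseling alone's participants skew toward heavy smokers, which has a lower base rate.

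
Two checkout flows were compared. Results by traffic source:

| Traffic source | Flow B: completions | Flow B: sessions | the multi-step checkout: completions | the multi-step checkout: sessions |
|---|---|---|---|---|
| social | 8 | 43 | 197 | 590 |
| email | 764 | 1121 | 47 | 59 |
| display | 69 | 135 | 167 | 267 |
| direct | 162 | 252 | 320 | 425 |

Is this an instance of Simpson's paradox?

Yes

Social: Flow B 8/43 = 18.6%, the multi-step checkout 197/590 = 33.4% → the multi-step checkout
Email: Flow B 764/1121 = 68.2%, the multi-step checkout 47/59 = 79.7% → the multi-step checkout
Display: Flow B 69/135 = 51.1%, the multi-step checkout 167/267 = 62.5% → the multi-step checkout
Direct: Flow B 162/252 = 64.3%, the multi-step checkout 320/425 = 75.3% → the multi-step checkout
Overall: Flow B 1003/1551 = 64.7%, the multi-step checkout 731/1341 = 54.5% → Flow B
The multi-step checkout wins each traffic group but Flow B wins overall — the comparison reverses. The multi-step checkout's sessions skew toward social, which has a lower base rate.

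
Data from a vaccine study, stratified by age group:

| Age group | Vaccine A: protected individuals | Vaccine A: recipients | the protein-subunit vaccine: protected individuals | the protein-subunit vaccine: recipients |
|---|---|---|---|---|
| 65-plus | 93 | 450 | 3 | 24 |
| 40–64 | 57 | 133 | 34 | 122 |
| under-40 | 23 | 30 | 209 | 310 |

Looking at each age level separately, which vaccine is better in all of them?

65-plus: Vaccine A 93/450 = 20.7%, the protein-subunit vaccine 3/24 = 12.5% → Vaccine A
40–64: Vaccine A 57/133 = 42.9%, the protein-subunit vaccine 34/122 = 27.9% → Vaccine A
Under-40: Vaccine A 23/30 = 76.7%, the protein-subunit vaccine 209/310 = 67.4% → Vaccine A
Vaccine A has the higher rate in all 3 groups.

Vaccine A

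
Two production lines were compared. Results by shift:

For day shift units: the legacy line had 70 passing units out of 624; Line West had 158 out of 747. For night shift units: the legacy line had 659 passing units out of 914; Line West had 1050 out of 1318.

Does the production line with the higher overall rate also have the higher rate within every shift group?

Day shift: the legacy line 70/624 = 11.2%, Line West 158/747 = 21.2% → Line West
Night shift: the legacy line 659/914 = 72.1%, Line West 1050/1318 = 79.7% → Line West
Overall: the legacy line 729/1538 = 47.4%, Line West 1208/2065 = 58.5% → Line West
Line West wins overall and in every shift group — no reversal.

Yes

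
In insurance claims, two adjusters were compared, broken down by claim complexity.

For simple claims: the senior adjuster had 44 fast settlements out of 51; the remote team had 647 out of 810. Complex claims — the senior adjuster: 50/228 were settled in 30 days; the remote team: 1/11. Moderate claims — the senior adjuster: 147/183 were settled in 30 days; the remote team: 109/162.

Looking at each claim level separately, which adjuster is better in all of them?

the senior adjuster

Simple: the senior adjuster 44/51 = 86.3%, the remote team 647/810 = 79.9% → the senior adjuster
Complex: the senior adjuster 50/228 = 21.9%, the remote team 1/11 = 9.1% → the senior adjuster
Moderate: the senior adjuster 147/183 = 80.3%, the remote team 109/162 = 67.3% → the senior adjuster
The senior adjuster has the higher rate in all 3 groups.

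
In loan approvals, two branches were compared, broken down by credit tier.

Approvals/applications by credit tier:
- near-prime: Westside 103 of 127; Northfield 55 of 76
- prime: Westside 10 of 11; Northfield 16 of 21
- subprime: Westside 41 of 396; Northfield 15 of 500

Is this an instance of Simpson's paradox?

Near-prime: Westside 103/127 = 81.1%, Northfield 55/76 = 72.4% → Westside
Prime: Westside 10/11 = 90.9%, Northfield 16/21 = 76.2% → Westside
Subprime: Westside 41/396 = 10.4%, Northfield 15/500 = 3.0% → Westside
Overall: Westside 154/534 = 28.8%, Northfield 86/597 = 14.4% → Westside
Westside wins overall and in every credit group — no reversal.

No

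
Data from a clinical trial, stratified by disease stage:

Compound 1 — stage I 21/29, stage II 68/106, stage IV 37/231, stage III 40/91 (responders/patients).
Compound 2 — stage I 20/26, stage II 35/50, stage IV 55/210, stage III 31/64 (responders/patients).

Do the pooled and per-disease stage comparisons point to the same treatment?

Yes

Stage I: Compound 1 21/29 = 72.4%, Compound 2 20/26 = 76.9% → Compound 2
Stage II: Compound 1 68/106 = 64.2%, Compound 2 35/50 = 70.0% → Compound 2
Stage IV: Compound 1 37/231 = 16.0%, Compound 2 55/210 = 26.2% → Compound 2
Stage III: Compound 1 40/91 = 44.0%, Compound 2 31/64 = 48.4% → Compound 2
Overall: Compound 1 166/457 = 36.3%, Compound 2 141/350 = 40.3% → Compound 2
Compound 2 wins overall and in every disease group — no reversal.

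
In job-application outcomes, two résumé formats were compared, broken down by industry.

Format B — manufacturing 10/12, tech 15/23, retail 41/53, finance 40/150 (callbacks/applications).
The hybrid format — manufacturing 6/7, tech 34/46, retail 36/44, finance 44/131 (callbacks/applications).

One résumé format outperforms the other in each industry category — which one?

the hybrid format

Manufacturing: Format B 10/12 = 83.3%, the hybrid format 6/7 = 85.7% → the hybrid format
Tech: Format B 15/23 = 65.2%, the hybrid format 34/46 = 73.9% → the hybrid format
Retail: Format B 41/53 = 77.4%, the hybrid format 36/44 = 81.8% → the hybrid format
Finance: Format B 40/150 = 26.7%, the hybrid format 44/131 = 33.6% → the hybrid format
The hybrid format has the higher rate in all 4 groups.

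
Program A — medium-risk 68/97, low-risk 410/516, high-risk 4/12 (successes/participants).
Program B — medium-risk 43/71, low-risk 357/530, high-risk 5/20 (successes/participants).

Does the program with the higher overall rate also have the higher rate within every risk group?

Yes

Medium-risk: Program A 68/97 = 70.1%, Program B 43/71 = 60.6% → Program A
Low-risk: Program A 410/516 = 79.5%, Program B 357/530 = 67.4% → Program A
High-risk: Program A 4/12 = 33.3%, Program B 5/20 = 25.0% → Program A
Overall: Program A 482/625 = 77.1%, Program B 405/621 = 65.2% → Program A
Program A wins overall and in every risk group — no reversal.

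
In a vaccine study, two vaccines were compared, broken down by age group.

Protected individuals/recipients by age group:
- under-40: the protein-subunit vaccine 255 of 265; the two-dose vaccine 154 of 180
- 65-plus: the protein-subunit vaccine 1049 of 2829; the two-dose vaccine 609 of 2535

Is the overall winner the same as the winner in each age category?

Yes

Under-40: the protein-subunit vaccine 255/265 = 96.2%, the two-dose vaccine 154/180 = 85.6% → the protein-subunit vaccine
65-plus: the protein-subunit vaccine 1049/2829 = 37.1%, the two-dose vaccine 609/2535 = 24.0% → the protein-subunit vaccine
Overall: the protein-subunit vaccine 1304/3094 = 42.1%, the two-dose vaccine 763/2715 = 28.1% → the protein-subunit vaccine
The protein-subunit vaccine wins overall and in every age group — no reversal.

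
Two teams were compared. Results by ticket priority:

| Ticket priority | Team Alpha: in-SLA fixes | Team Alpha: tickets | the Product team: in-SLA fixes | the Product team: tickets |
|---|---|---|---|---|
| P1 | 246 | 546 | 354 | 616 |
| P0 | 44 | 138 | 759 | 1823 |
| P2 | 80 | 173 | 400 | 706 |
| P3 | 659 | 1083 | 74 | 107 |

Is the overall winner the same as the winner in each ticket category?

P1: Team Alpha 246/546 = 45.1%, the Product team 354/616 = 57.5% → the Product team
P0: Team Alpha 44/138 = 31.9%, the Product team 759/1823 = 41.6% → the Product team
P2: Team Alpha 80/173 = 46.2%, the Product team 400/706 = 56.7% → the Product team
P3: Team Alpha 659/1083 = 60.8%, the Product team 74/107 = 69.2% → the Product team
Overall: Team Alpha 1029/1940 = 53.0%, the Product team 1587/3252 = 48.8% → Team Alpha
The Product team wins each ticket group but Team Alpha wins overall — the comparison reverses. The Product team's tickets skew toward P0, which has a lower base rate.

No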